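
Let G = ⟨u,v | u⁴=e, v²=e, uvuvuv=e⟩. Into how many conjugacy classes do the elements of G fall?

The conjugacy classes (representative and size) are:
  [e] (size 1), [u³] (size 6), [u²vu²v] (size 3), [uvu³] (size 6), [vu³] (size 8).
Class equation: 1 + 6 + 3 + 6 + 8 = 24 = |G|. So G has 5 conjugacy classes.

Answer: 5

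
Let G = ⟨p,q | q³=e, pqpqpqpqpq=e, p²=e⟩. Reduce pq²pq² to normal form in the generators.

Multiply left to right, reducing at each step:
  p · q² = pq²
  (pq²) · p = pq²p
  (pq²p) · q² = pq²pq²

Answer: pq²pq²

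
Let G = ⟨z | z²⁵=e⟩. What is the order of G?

G is generated by a single element, so G is cyclic. The relator gives z²⁵ = e and no smaller power is forced to be e, so the 25 powers {e, z, z², z³, z⁴, z⁵, z⁶, z⁷, z⁸, z⁹, z²², z²³, z²¹, z²⁰, z²⁴, z¹², z¹³, z¹¹, z¹⁰, z¹⁴, z¹⁵, z¹⁶, z¹⁷, z¹⁸, z¹⁹} are distinct. Hence |G| = 25.

Answer: 25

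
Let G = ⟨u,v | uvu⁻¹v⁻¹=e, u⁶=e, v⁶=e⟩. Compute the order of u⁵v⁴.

Compute successive powers until reaching e:
  (u⁵v⁴)¹ = u⁵v⁴, (u⁵v⁴)² = u⁴v², (u⁵v⁴)³ = u³, (u⁵v⁴)⁴ = u²v⁴, (u⁵v⁴)⁵ = uv², (u⁵v⁴)⁶ = e.
The smallest positive k with (u⁵v⁴)ᵏ = e is 6.

Answer: 6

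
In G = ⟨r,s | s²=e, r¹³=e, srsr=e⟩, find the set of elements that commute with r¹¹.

⟨r¹¹⟩ ⊆ C_G(r¹¹) since powers of r¹¹ commute with r¹¹; so |C_G(r¹¹)| ≥ |⟨r¹¹⟩| = 13.
By orbit–stabilizer, |C_G(r¹¹)| = |G| / |conj. class of r¹¹| = 26 / 2 = 13.
The 13 elements commuting with r¹¹ are {e, r, r², r³, r⁴, r⁵, r⁶, r⁷, r⁸, r⁹, r¹⁰, r¹¹, r¹²}.

Answer: {e, r, r², r³, r⁴, r⁵, r⁶, r⁷, r⁸, r⁹, r¹⁰, r¹¹, r¹²}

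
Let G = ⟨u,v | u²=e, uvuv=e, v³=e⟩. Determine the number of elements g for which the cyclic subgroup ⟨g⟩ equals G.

⟨g⟩ = G would require ord(g) = |G| = 6, but the maximum element order in G is 3 < 6. So G is not cyclic and no single element generates it: the count is 0.

Answer: 0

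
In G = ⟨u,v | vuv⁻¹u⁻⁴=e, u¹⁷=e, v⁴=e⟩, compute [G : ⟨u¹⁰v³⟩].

First find ord(u¹⁰v³) by computing successive powers:
  (u¹⁰v³)¹ = u¹⁰v³, (u¹⁰v³)² = u⁴v², (u¹⁰v³)³ = u¹¹v, (u¹⁰v³)⁴ = e.
So |⟨u¹⁰v³⟩| = ord(u¹⁰v³) = 4. With |G| = 68, by Lagrange [G : ⟨u¹⁰v³⟩] = 68/4 = 17.

Answer: 17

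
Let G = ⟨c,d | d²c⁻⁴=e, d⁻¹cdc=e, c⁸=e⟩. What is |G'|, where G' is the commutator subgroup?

G' = [G, G] is generated by all commutators. The generator-pair commutators are: [c, d] = c².
The subgroup they normally generate is {e, c², c⁴, c⁶}, of order 4.
Check: |G/G'| = 16/4 = 4 is the order of the abelianisation.

Answer: 4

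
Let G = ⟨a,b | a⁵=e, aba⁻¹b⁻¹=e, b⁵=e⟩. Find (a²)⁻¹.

The order of (a²) is 5 (smallest k with (a²)ᵏ = e), so (a²)⁻¹ = (a²)⁴ = a³.
Check: (a²) · (a³) → (a²) · a³ = e, giving e as required.

Answer: a³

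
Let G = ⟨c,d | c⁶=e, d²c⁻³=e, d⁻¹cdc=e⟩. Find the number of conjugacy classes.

The conjugacy classes (representative and size) are:
  [e] (size 1), [c] (size 2), [c²] (size 2), [c³] (size 1), [cd⁻¹] (size 3), [c²d⁻¹] (size 3).
Class equation: 1 + 2 + 2 + 1 + 3 + 3 = 12 = |G|. So G has 6 conjugacy classes.

Answer: 6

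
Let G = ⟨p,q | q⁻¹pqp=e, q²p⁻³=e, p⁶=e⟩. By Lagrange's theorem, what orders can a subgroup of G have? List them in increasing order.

|G| = 12 = 2² · 3. By Lagrange's theorem the order of any subgroup divides 12; the divisors of 12 are 1, 2, 3, 4, 6, 12.

Answer: 1, 2, 3, 4, 6, 12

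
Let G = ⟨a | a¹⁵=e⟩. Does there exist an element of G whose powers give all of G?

|G| = 15. The element a has order 15 (its powers give 15 distinct elements), so ⟨a⟩ = G and G is cyclic.

Answer: Yes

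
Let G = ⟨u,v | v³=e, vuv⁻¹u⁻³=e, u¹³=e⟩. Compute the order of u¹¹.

Compute successive powers until reaching e:
  (u¹¹)¹ = u¹¹, (u¹¹)² = u⁹, (u¹¹)³ = u⁷, (u¹¹)⁴ = u⁵, (u¹¹)⁵ = u³, (u¹¹)⁶ = u, (u¹¹)⁷ = u¹², (u¹¹)⁸ = u¹⁰, (u¹¹)⁹ = u⁸, (u¹¹)¹⁰ = u⁶, (u¹¹)¹¹ = u⁴, (u¹¹)¹² = u², (u¹¹)¹³ = e.
The smallest positive k with (u¹¹)ᵏ = e is 13.

Answer: 13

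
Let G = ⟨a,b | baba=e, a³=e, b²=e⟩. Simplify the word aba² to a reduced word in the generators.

Multiply left to right, reducing at each step:
  a · b = ab
  (ab) · a² = a²b

Answer: a²b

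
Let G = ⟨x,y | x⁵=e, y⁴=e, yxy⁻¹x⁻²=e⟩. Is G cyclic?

Every cyclic group is abelian. But x·y = xy while y·x = x²y, so x·y ≠ y·x and G is not abelian. Hence G is not cyclic.

Answer: No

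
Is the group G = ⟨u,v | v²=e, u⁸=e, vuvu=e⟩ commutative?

u·v = uv but v·u = u⁷v, so u·v ≠ v·u and G is not abelian.

Answer: No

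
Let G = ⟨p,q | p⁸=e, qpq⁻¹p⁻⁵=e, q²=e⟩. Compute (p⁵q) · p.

Compute (p⁵q) · p by multiplying left to right and reducing via the relations at each step:
  (p⁵q) · p = p²q

Answer: p²q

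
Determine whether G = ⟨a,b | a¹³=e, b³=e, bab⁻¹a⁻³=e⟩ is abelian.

a·b = ab but b·a = a³b, so a·b ≠ b·a and G is not abelian.

Answer: No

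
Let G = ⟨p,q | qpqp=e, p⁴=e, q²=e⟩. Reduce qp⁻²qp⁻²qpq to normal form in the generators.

Multiply left to right, reducing at each step:
  q · p⁻² = p²q
  (p²q) · q = p²
  (p²) · p⁻² = e
  e · q = q
  q · p = p³q
  (p³q) · q = p³

Answer: p³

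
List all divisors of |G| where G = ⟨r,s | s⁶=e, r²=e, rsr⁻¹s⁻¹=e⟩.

|G| = 12 = 2² · 3. By Lagrange's theorem the order of any subgroup divides 12; the divisors of 12 are 1, 2, 3, 4, 6, 12.

Answer: 1, 2, 3, 4, 6, 12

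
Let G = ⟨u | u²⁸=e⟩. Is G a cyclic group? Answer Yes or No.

|G| = 28. The element u has order 28 (its powers give 28 distinct elements), so ⟨u⟩ = G and G is cyclic.

Answer: Yes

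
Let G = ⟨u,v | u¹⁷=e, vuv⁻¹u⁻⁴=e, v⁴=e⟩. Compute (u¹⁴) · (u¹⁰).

Compute (u¹⁴) · (u¹⁰) by multiplying left to right and reducing via the relations at each step:
  (u¹⁴) · u¹⁰ = u⁷

Answer: u⁷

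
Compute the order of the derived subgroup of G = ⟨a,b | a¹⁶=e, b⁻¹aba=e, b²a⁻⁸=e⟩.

G' = [G, G] is generated by all commutators. The generator-pair commutators are: [a, b] = a².
The subgroup they normally generate is {e, a², a⁴, a⁶, a⁸, a¹⁰, a¹², a¹⁴}, of order 8.
Check: |G/G'| = 32/8 = 4 is the order of the abelianisation.

Answer: 8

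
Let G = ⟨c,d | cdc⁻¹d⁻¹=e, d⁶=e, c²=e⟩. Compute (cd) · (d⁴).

Compute (cd) · (d⁴) by multiplying left to right and reducing via the relations at each step:
  (cd) · d⁴ = cd⁵

Answer: cd⁵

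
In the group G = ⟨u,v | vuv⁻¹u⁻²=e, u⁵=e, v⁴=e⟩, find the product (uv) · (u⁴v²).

Compute (uv) · (u⁴v²) by multiplying left to right and reducing via the relations at each step:
  (uv) · u⁴ = u⁴v
  (u⁴v) · v² = u⁴v³

Answer: u⁴v³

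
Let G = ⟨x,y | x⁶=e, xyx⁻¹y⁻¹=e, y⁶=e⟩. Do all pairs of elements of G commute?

Each pair of generators commutes: x·y = xy = y·x. Since the generators pairwise commute, every element of G commutes with every other, so G is abelian.

Answer: Yes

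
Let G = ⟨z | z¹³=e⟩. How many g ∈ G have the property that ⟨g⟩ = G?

G is cyclic of order 13. An element generates G iff its order is 13, and a cyclic group of order 13 has exactly φ(13) = 12 such elements.

Answer: 12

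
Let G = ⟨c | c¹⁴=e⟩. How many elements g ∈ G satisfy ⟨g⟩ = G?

G is cyclic of order 14. An element generates G iff its order is 14, and a cyclic group of order 14 has exactly φ(14) = 6 such elements.

Answer: 6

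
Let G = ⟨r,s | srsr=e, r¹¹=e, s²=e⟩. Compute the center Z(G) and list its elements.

An element z ∈ Z(G) iff z commutes with every generator.
For example e is central: e·r = r = r·e; e·s = s = s·e.
Whereas r ∉ Z(G) since r·s = rs ≠ r¹⁰s = s·r.
Checking each of the 22 elements this way gives Z(G) = {e}, of order 1.

Answer: {e}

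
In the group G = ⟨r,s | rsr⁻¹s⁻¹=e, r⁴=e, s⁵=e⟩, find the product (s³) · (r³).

Compute (s³) · (r³) by multiplying left to right and reducing via the relations at each step:
  (s³) · r³ = r³s³

Answer: r³s³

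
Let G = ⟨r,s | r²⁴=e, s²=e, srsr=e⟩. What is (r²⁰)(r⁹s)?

Compute (r²⁰) · (r⁹s) by multiplying left to right and reducing via the relations at each step:
  (r²⁰) · r⁹ = r⁵
  (r⁵) · s = r⁵s

Answer: r⁵s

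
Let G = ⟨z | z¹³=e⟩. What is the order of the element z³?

Compute successive powers until reaching e:
  (z³)¹ = z³, (z³)² = z⁶, (z³)³ = z⁹, (z³)⁴ = z¹², (z³)⁵ = z², (z³)⁶ = z⁵, (z³)⁷ = z⁸, (z³)⁸ = z¹¹, (z³)⁹ = z, (z³)¹⁰ = z⁴, (z³)¹¹ = z⁷, (z³)¹² = z¹⁰, (z³)¹³ = e.
The smallest positive k with (z³)ᵏ = e is 13.

Answer: 13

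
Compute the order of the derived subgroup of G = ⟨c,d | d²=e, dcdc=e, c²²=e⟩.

G' = [G, G] is generated by all commutators. The generator-pair commutators are: [c, d] = c².
The subgroup they normally generate is {e, c², c⁴, c⁶, c⁸, c¹⁰, c¹², c¹⁴, c¹⁶, c¹⁸, c²⁰}, of order 11.
Check: |G/G'| = 44/11 = 4 is the order of the abelianisation.

Answer: 11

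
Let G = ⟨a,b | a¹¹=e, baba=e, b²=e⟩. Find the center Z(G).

An element z ∈ Z(G) iff z commutes with every generator.
For example e is central: e·a = a = a·e; e·b = b = b·e.
Whereas a ∉ Z(G) since a·b = ab ≠ a¹⁰b = b·a.
Checking each of the 22 elements this way gives Z(G) = {e}, of order 1.

Answer: {e}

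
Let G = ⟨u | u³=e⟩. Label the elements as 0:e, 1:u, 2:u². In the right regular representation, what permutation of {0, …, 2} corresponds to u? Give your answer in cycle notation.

(0 1 2)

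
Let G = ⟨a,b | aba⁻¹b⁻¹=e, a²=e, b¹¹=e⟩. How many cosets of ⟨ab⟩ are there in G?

First find ord(ab) by computing successive powers:
  (ab)¹ = ab, (ab)² = b², (ab)³ = ab³, (ab)⁴ = b⁴, (ab)⁵ = ab⁵, (ab)⁶ = b⁶, (ab)⁷ = ab⁷, (ab)⁸ = b⁸, (ab)⁹ = ab⁹, (ab)¹⁰ = b¹⁰, (ab)¹¹ = a, (ab)¹² = b, (ab)¹³ = ab², (ab)¹⁴ = b³, (ab)¹⁵ = ab⁴, (ab)¹⁶ = b⁵, (ab)¹⁷ = ab⁶, (ab)¹⁸ = b⁷, (ab)¹⁹ = ab⁸, (ab)²⁰ = b⁹, (ab)²¹ = ab¹⁰, (ab)²² = e.
So |⟨ab⟩| = ord(ab) = 22. With |G| = 22, by Lagrange [G : ⟨ab⟩] = 22/22 = 1.

Answer: 1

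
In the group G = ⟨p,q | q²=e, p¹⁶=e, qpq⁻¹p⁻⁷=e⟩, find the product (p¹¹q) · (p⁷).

Compute (p¹¹q) · (p⁷) by multiplying left to right and reducing via the relations at each step:
  (p¹¹q) · p⁷ = p¹²q

Answer: p¹²q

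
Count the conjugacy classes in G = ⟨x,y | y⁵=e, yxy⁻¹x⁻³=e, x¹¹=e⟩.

The conjugacy classes (representative and size) are:
  [e] (size 1), [x³] (size 5), [x⁶] (size 5), [x⁷y] (size 11), [x⁹y²] (size 11), [x⁷y³] (size 11), [x⁷y⁴] (size 11).
Class equation: 1 + 5 + 5 + 11 + 11 + 11 + 11 = 55 = |G|. So G has 7 conjugacy classes.

Answer: 7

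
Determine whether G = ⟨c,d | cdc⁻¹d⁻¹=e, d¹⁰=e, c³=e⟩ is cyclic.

|G| = 30. The element cd has order 30 (its powers give 30 distinct elements), so ⟨cd⟩ = G and G is cyclic.

Answer: Yes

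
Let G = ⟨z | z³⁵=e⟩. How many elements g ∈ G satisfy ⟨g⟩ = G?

G is cyclic of order 35. An element generates G iff its order is 35, and a cyclic group of order 35 has exactly φ(35) = 24 such elements.

Answer: 24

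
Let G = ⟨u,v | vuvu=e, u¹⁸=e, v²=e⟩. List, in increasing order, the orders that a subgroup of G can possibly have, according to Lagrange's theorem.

|G| = 36 = 2² · 3². By Lagrange's theorem the order of any subgroup divides 36; the divisors of 36 are 1, 2, 3, 4, 6, 9, 12, 18, 36.

Answer: 1, 2, 3, 4, 6, 9, 12, 18, 36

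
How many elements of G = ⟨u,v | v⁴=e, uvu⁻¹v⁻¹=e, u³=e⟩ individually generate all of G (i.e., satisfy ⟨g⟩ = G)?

G is cyclic of order 12. An element generates G iff its order is 12, and a cyclic group of order 12 has exactly φ(12) = 4 such elements.

Answer: 4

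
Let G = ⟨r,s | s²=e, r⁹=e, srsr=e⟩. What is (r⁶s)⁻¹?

The order of (r⁶s) is 2 (smallest k with (r⁶s)ᵏ = e), so (r⁶s)⁻¹ = (r⁶s)¹ = r⁶s.
Check: (r⁶s) · (r⁶s) → (r⁶s) · r⁶ = s;   s · s = e, giving e as required.

Answer: r⁶s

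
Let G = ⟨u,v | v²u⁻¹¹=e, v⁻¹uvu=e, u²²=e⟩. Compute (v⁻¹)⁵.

Compute successive powers of (v⁻¹), reducing at each step:
  (v⁻¹)²: (v⁻¹) · v⁻¹ = u¹¹
  (v⁻¹)³: (u¹¹) · v⁻¹ = v
  (v⁻¹)⁴: v · v⁻¹ = e
  (v⁻¹)⁵: e · v⁻¹ = v⁻¹

Answer: v⁻¹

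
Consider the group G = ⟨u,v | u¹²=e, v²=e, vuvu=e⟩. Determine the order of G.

Enumerate words in the generators, reducing via the relations: the distinct elements are
  {e, u, v, uv, u², u³, u⁴, u⁵, u⁶, u⁷, u⁸, u⁹, u²v, u³v, u¹¹, u¹⁰, u⁴v, u⁵v, u⁶v, u⁷v, u⁸v, u⁹v, u¹¹v, u¹⁰v}.
No further products give new elements, so |G| = 24.

Answer: 24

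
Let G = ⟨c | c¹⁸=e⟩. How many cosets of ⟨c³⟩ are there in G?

First find ord(c³) by computing successive powers:
  (c³)¹ = c³, (c³)² = c⁶, (c³)³ = c⁹, (c³)⁴ = c¹², (c³)⁵ = c¹⁵, (c³)⁶ = e.
So |⟨c³⟩| = ord(c³) = 6. With |G| = 18, by Lagrange [G : ⟨c³⟩] = 18/6 = 3.

Answer: 3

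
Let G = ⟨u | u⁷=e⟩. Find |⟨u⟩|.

|⟨u⟩| equals the order of u. Compute successive powers until reaching e:
  u¹ = u, u² = u², u³ = u³, u⁴ = u⁴, u⁵ = u⁵, u⁶ = u⁶, u⁷ = e.
The smallest positive k with uᵏ = e is 7, so |⟨u⟩| = 7.

Answer: 7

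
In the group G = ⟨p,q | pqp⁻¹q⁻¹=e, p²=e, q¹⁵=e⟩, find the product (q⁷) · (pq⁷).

Compute (q⁷) · (pq⁷) by multiplying left to right and reducing via the relations at each step:
  (q⁷) · p = pq⁷
  (pq⁷) · q⁷ = pq¹⁴

Answer: pq¹⁴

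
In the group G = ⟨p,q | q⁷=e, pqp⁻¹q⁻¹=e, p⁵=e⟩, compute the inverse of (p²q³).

The order of (p²q³) is 35 (smallest k with (p²q³)ᵏ = e), so (p²q³)⁻¹ = (p²q³)³⁴ = p³q⁴.
Check: (p²q³) · (p³q⁴) → (p²q³) · p³ = q³;   (q³) · q⁴ = e, giving e as required.

Answer: p³q⁴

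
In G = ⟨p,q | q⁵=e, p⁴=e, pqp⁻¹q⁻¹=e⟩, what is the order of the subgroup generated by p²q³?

|⟨p²q³⟩| equals the order of p²q³. Compute successive powers until reaching e:
  (p²q³)¹ = p²q³, (p²q³)² = q, (p²q³)³ = p²q⁴, (p²q³)⁴ = q², (p²q³)⁵ = p², (p²q³)⁶ = q³, (p²q³)⁷ = p²q, (p²q³)⁸ = q⁴, (p²q³)⁹ = p²q², (p²q³)¹⁰ = e.
The smallest positive k with (p²q³)ᵏ = e is 10, so |⟨p²q³⟩| = 10.

Answer: 10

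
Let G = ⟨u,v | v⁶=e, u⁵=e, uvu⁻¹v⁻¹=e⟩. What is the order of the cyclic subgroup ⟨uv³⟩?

|⟨uv³⟩| equals the order of uv³. Compute successive powers until reaching e:
  (uv³)¹ = uv³, (uv³)² = u², (uv³)³ = u³v³, (uv³)⁴ = u⁴, (uv³)⁵ = v³, (uv³)⁶ = u, (uv³)⁷ = u²v³, (uv³)⁸ = u³, (uv³)⁹ = u⁴v³, (uv³)¹⁰ = e.
The smallest positive k with (uv³)ᵏ = e is 10, so |⟨uv³⟩| = 10.

Answer: 10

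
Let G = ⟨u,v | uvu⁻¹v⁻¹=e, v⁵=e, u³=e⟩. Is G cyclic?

|G| = 15. The element uv has order 15 (its powers give 15 distinct elements), so ⟨uv⟩ = G and G is cyclic.

Answer: Yes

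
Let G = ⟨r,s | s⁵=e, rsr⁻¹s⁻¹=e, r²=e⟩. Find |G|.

Enumerate words in the generators, reducing via the relations: the distinct elements are
  {e, r, s, rs, s², s³, s⁴, rs², rs³, rs⁴}.
No further products give new elements, so |G| = 10.

Answer: 10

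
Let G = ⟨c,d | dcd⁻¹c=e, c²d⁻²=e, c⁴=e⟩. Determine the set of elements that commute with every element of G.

An element z ∈ Z(G) iff z commutes with every generator.
For example c² is central: (c²)·c = c³ = c·(c²); (c²)·d = d⁻¹ = d·(c²).
Whereas c ∉ Z(G) since c·d = cd ≠ cd⁻¹ = d·c.
Checking each of the 8 elements this way gives Z(G) = {e, c²}, of order 2.

Answer: {e, c²}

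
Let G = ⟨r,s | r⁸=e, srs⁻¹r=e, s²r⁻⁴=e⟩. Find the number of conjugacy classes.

The conjugacy classes (representative and size) are:
  [e] (size 1), [r⁷] (size 2), [r²] (size 2), [r⁵] (size 2), [r⁴] (size 1), [r²s⁻¹] (size 4), [r³s] (size 4).
Class equation: 1 + 2 + 2 + 2 + 1 + 4 + 4 = 16 = |G|. So G has 7 conjugacy classes.

Answer: 7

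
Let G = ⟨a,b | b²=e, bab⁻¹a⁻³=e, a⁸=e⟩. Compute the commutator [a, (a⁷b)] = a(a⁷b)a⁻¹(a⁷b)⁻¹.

[a, (a⁷b)] = a·(a⁷b)·a⁻¹·(a⁷b)⁻¹.
  a · (a⁷b) = b
  b · (a⁷) = a⁵b
  (a⁵b) · (a³b) = a⁶

Answer: a⁶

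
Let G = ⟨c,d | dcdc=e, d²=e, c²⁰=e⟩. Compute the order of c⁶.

Compute successive powers until reaching e:
  (c⁶)¹ = c⁶, (c⁶)² = c¹², (c⁶)³ = c¹⁸, (c⁶)⁴ = c⁴, (c⁶)⁵ = c¹⁰, (c⁶)⁶ = c¹⁶, (c⁶)⁷ = c², (c⁶)⁸ = c⁸, (c⁶)⁹ = c¹⁴, (c⁶)¹⁰ = e.
The smallest positive k with (c⁶)ᵏ = e is 10.

Answer: 10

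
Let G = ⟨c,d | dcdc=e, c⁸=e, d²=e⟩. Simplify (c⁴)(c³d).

Compute (c⁴) · (c³d) by multiplying left to right and reducing via the relations at each step:
  (c⁴) · c³ = c⁷
  (c⁷) · d = c⁷d

Answer: c⁷d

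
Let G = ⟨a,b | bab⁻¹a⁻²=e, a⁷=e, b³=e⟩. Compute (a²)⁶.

Compute successive powers of (a²), reducing at each step:
  (a²)²: (a²) · a² = a⁴
  (a²)³: (a⁴) · a² = a⁶
  (a²)⁴: (a⁶) · a² = a
  (a²)⁵: a · a² = a³
  (a²)⁶: (a³) · a² = a⁵

Answer: a⁵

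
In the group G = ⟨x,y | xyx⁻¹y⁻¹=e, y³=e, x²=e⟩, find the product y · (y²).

Compute y · (y²) by multiplying left to right and reducing via the relations at each step:
  y · y² = e

Answer: e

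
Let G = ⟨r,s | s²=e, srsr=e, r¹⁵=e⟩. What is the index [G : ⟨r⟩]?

First find ord(r) by computing successive powers:
  r¹ = r, r² = r², r³ = r³, r⁴ = r⁴, r⁵ = r⁵, r⁶ = r⁶, r⁷ = r⁷, r⁸ = r⁸, r⁹ = r⁹, r¹⁰ = r¹⁰, r¹¹ = r¹¹, r¹² = r¹², r¹³ = r¹³, r¹⁴ = r¹⁴, r¹⁵ = e.
So |⟨r⟩| = ord(r) = 15. With |G| = 30, by Lagrange [G : ⟨r⟩] = 30/15 = 2.

Answer: 2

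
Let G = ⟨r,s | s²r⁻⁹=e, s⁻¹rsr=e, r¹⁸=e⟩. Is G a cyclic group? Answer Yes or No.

Every cyclic group is abelian. But r·s = rs while s·r = r⁸s⁻¹, so r·s ≠ s·r and G is not abelian. Hence G is not cyclic.

Answer: No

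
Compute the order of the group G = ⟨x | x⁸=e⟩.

G is generated by a single element, so G is cyclic. The relator gives x⁸ = e and no smaller power is forced to be e, so the 8 powers {e, x, x², x³, x⁴, x⁵, x⁶, x⁷} are distinct. Hence |G| = 8.

Answer: 8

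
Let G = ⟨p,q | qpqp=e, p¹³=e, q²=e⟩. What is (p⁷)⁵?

Compute successive powers of (p⁷), reducing at each step:
  (p⁷)²: (p⁷) · p⁷ = p
  (p⁷)³: p · p⁷ = p⁸
  (p⁷)⁴: (p⁸) · p⁷ = p²
  (p⁷)⁵: (p²) · p⁷ = p⁹

Answer: p⁹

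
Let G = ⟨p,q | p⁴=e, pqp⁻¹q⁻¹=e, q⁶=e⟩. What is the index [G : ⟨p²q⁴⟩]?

First find ord(p²q⁴) by computing successive powers:
  (p²q⁴)¹ = p²q⁴, (p²q⁴)² = q², (p²q⁴)³ = p², (p²q⁴)⁴ = q⁴, (p²q⁴)⁵ = p²q², (p²q⁴)⁶ = e.
So |⟨p²q⁴⟩| = ord(p²q⁴) = 6. With |G| = 24, by Lagrange [G : ⟨p²q⁴⟩] = 24/6 = 4.

Answer: 4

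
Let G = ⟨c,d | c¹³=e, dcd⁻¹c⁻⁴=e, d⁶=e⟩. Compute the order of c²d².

Compute successive powers until reaching e:
  (c²d²)¹ = c²d², (c²d²)² = c⁸d⁴, (c²d²)³ = e.
The smallest positive k with (c²d²)ᵏ = e is 3.

Answer: 3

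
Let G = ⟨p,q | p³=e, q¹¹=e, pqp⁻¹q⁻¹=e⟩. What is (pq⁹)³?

Compute successive powers of (pq⁹), reducing at each step:
  (pq⁹)²: (pq⁹) · p = p²q⁹;   (p²q⁹) · q⁹ = p²q⁷
  (pq⁹)³: (p²q⁷) · p = q⁷;   (q⁷) · q⁹ = q⁵

Answer: q⁵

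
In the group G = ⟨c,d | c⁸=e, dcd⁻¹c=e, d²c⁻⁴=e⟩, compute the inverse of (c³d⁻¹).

The order of (c³d⁻¹) is 4 (smallest k with (c³d⁻¹)ᵏ = e), so (c³d⁻¹)⁻¹ = (c³d⁻¹)³ = c³d.
Check: (c³d⁻¹) · (c³d) → (c³d⁻¹) · c³ = d⁻¹;   (d⁻¹) · d = e, giving e as required.

Answer: c³d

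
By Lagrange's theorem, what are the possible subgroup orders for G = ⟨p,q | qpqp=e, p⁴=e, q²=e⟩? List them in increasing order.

|G| = 8 = 2³. By Lagrange's theorem the order of any subgroup divides 8; the divisors of 8 are 1, 2, 4, 8.

Answer: 1, 2, 4, 8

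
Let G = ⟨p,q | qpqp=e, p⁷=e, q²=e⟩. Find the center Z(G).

An element z ∈ Z(G) iff z commutes with every generator.
For example e is central: e·p = p = p·e; e·q = q = q·e.
Whereas p ∉ Z(G) since p·q = pq ≠ p⁶q = q·p.
Checking each of the 14 elements this way gives Z(G) = {e}, of order 1.

Answer: {e}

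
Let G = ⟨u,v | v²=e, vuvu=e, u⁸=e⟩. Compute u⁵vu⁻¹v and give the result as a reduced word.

Multiply left to right, reducing at each step:
  (u⁵) · v = u⁵v
  (u⁵v) · u⁻¹ = u⁶v
  (u⁶v) · v = u⁶

Answer: u⁶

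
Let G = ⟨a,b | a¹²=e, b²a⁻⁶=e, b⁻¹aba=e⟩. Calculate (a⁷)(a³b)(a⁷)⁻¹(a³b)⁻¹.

[(a⁷), (a³b)] = (a⁷)·(a³b)·(a⁷)⁻¹·(a³b)⁻¹.
  (a⁷) · (a³b) = a⁴b⁻¹
  (a⁴b⁻¹) · (a⁵) = a⁵b
  (a⁵b) · (a³b⁻¹) = a²

Answer: a²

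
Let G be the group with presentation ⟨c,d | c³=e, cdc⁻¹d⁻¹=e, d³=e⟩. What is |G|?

Enumerate words in the generators, reducing via the relations: the distinct elements are
  {c, d, e, cd, c², d², cd², c²d, c²d²}.
No further products give new elements, so |G| = 9.

Answer: 9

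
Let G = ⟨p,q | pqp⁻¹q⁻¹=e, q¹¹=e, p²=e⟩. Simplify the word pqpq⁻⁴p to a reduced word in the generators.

Multiply left to right, reducing at each step:
  p · q = pq
  (pq) · p = q
  q · q⁻⁴ = q⁸
  (q⁸) · p = pq⁸

Answer: pq⁸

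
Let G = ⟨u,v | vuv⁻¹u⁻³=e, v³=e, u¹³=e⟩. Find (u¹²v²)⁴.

Compute successive powers of (u¹²v²), reducing at each step:
  (u¹²v²)²: (u¹²v²) · u¹² = u³v²;   (u³v²) · v² = u³v
  (u¹²v²)³: (u³v) · u¹² = v;   v · v² = e
  (u¹²v²)⁴: e · u¹² = u¹²;   (u¹²) · v² = u¹²v²

Answer: u¹²v²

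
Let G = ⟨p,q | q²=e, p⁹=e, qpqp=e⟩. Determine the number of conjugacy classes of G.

The conjugacy classes (representative and size) are:
  [e] (size 1), [p⁸] (size 2), [p⁷] (size 2), [p⁶] (size 2), [p⁵] (size 2), [p⁴q] (size 9).
Class equation: 1 + 2 + 2 + 2 + 2 + 9 = 18 = |G|. So G has 6 conjugacy classes.

Answer: 6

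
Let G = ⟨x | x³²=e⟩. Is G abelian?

G has a single generator, so G is cyclic and hence abelian.

Answer: Yes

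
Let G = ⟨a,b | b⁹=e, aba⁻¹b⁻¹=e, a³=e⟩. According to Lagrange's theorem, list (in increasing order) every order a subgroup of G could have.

|G| = 27 = 3³. By Lagrange's theorem the order of any subgroup divides 27; the divisors of 27 are 1, 3, 9, 27.

Answer: 1, 3, 9, 27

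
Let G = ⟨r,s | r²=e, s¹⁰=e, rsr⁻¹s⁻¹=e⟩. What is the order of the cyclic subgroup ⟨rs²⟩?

|⟨rs²⟩| equals the order of rs². Compute successive powers until reaching e:
  (rs²)¹ = rs², (rs²)² = s⁴, (rs²)³ = rs⁶, (rs²)⁴ = s⁸, (rs²)⁵ = r, (rs²)⁶ = s², (rs²)⁷ = rs⁴, (rs²)⁸ = s⁶, (rs²)⁹ = rs⁸, (rs²)¹⁰ = e.
The smallest positive k with (rs²)ᵏ = e is 10, so |⟨rs²⟩| = 10.

Answer: 10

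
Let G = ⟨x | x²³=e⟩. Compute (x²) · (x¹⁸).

Compute (x²) · (x¹⁸) by multiplying left to right and reducing via the relations at each step:
  (x²) · x¹⁸ = x²⁰

Answer: x²⁰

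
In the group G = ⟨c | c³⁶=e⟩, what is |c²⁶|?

Compute successive powers until reaching e:
  (c²⁶)¹ = c²⁶, (c²⁶)² = c¹⁶, (c²⁶)³ = c⁶, (c²⁶)⁴ = c³², (c²⁶)⁵ = c²², (c²⁶)⁶ = c¹², (c²⁶)⁷ = c², (c²⁶)⁸ = c²⁸, (c²⁶)⁹ = c¹⁸, (c²⁶)¹⁰ = c⁸, (c²⁶)¹¹ = c³⁴, (c²⁶)¹² = c²⁴, (c²⁶)¹³ = c¹⁴, (c²⁶)¹⁴ = c⁴, (c²⁶)¹⁵ = c³⁰, (c²⁶)¹⁶ = c²⁰, (c²⁶)¹⁷ = c¹⁰, (c²⁶)¹⁸ = e.
The smallest positive k with (c²⁶)ᵏ = e is 18.

Answer: 18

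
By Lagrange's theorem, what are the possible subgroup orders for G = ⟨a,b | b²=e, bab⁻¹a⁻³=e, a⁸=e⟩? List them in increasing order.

|G| = 16 = 2⁴. By Lagrange's theorem the order of any subgroup divides 16; the divisors of 16 are 1, 2, 4, 8, 16.

Answer: 1, 2, 4, 8, 16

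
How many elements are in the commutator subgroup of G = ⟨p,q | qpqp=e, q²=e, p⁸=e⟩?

G' = [G, G] is generated by all commutators. The generator-pair commutators are: [p, q] = p².
The subgroup they normally generate is {e, p², p⁴, p⁶}, of order 4.
Check: |G/G'| = 16/4 = 4 is the order of the abelianisation.

Answer: 4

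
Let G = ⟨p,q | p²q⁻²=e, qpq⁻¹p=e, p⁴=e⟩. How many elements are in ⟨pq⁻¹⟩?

|⟨pq⁻¹⟩| equals the order of pq⁻¹. Compute successive powers until reaching e:
  (pq⁻¹)¹ = pq⁻¹, (pq⁻¹)² = p², (pq⁻¹)³ = pq, (pq⁻¹)⁴ = e.
The smallest positive k with (pq⁻¹)ᵏ = e is 4, so |⟨pq⁻¹⟩| = 4.

Answer: 4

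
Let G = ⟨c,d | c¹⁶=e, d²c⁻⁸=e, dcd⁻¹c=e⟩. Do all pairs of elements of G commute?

c·d = cd but d·c = c⁷d⁻¹, so c·d ≠ d·c and G is not abelian.

Answer: No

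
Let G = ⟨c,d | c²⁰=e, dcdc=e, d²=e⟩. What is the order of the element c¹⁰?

Compute successive powers until reaching e:
  (c¹⁰)¹ = c¹⁰, (c¹⁰)² = e.
The smallest positive k with (c¹⁰)ᵏ = e is 2.

Answer: 2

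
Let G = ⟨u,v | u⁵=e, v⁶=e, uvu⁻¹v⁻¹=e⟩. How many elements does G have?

Enumerate words in the generators, reducing via the relations: the distinct elements are
  {e, u, v, uv, u², u³, u⁴, v², v³, v⁴, v⁵, uv², uv³, uv⁴, uv⁵, u²v, u³v, u⁴v, u²v², u²v³, u²v⁴, u²v⁵, u³v², u³v³, u³v⁴, u³v⁵, u⁴v², u⁴v³, u⁴v⁴, u⁴v⁵}.
No further products give new elements, so |G| = 30.

Answer: 30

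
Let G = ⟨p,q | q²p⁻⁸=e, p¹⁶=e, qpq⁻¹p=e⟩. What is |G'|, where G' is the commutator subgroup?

G' = [G, G] is generated by all commutators. The generator-pair commutators are: [p, q] = p².
The subgroup they normally generate is {e, p², p⁴, p⁶, p⁸, p¹⁰, p¹², p¹⁴}, of order 8.
Check: |G/G'| = 32/8 = 4 is the order of the abelianisation.

Answer: 8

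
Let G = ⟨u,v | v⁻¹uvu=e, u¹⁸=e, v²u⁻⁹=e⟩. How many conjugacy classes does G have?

The conjugacy classes (representative and size) are:
  [e] (size 1), [u¹⁷] (size 2), [u¹⁶] (size 2), [u³] (size 2), [u¹⁴] (size 2), [u¹³] (size 2), [u¹²] (size 2), [u¹¹] (size 2), [u¹⁰] (size 2), [u⁹] (size 1), [u⁸v] (size 9), [uv] (size 9).
Class equation: 1 + 2 + 2 + 2 + 2 + 2 + 2 + 2 + 2 + 1 + 9 + 9 = 36 = |G|. So G has 12 conjugacy classes.

Answer: 12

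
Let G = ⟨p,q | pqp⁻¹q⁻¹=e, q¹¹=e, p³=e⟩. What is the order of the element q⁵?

Compute successive powers until reaching e:
  (q⁵)¹ = q⁵, (q⁵)² = q¹⁰, (q⁵)³ = q⁴, (q⁵)⁴ = q⁹, (q⁵)⁵ = q³, (q⁵)⁶ = q⁸, (q⁵)⁷ = q², (q⁵)⁸ = q⁷, (q⁵)⁹ = q, (q⁵)¹⁰ = q⁶, (q⁵)¹¹ = e.
The smallest positive k with (q⁵)ᵏ = e is 11.

Answer: 11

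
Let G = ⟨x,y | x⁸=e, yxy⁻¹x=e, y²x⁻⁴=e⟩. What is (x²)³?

Compute successive powers of (x²), reducing at each step:
  (x²)²: (x²) · x² = x⁴
  (x²)³: (x⁴) · x² = x⁶

Answer: x⁶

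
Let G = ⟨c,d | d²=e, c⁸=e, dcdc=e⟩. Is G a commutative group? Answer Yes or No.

c·d = cd but d·c = c⁷d, so c·d ≠ d·c and G is not abelian.

Answer: No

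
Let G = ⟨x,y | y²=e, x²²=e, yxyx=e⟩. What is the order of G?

Enumerate words in the generators, reducing via the relations: the distinct elements are
  {e, x, y, xy, x², x³, x⁴, x⁵, x⁶, x⁷, x⁸, x⁹, x²y, x²¹, x²⁰, x³y, x¹², x¹³, x¹¹, x¹⁰, x¹⁴, x¹⁵, x¹⁶, x¹⁷, x¹⁸, x¹⁹, x⁴y, x⁵y, x⁶y, x⁷y, x⁸y, x⁹y, x²¹y, x²⁰y, x¹²y, x¹³y, x¹¹y, x¹⁰y, x¹⁴y, x¹⁵y, x¹⁶y, x¹⁷y, x¹⁸y, x¹⁹y}.
No further products give new elements, so |G| = 44.

Answer: 44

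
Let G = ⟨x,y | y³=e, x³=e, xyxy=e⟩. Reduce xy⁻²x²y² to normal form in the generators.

Multiply left to right, reducing at each step:
  x · y⁻² = xy
  (xy) · x² = y²x
  (y²x) · y² = xy²x

Answer: xy²x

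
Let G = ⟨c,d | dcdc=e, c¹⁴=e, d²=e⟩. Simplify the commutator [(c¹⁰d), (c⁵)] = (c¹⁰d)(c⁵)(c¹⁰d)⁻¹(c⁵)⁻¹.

[(c¹⁰d), (c⁵)] = (c¹⁰d)·(c⁵)·(c¹⁰d)⁻¹·(c⁵)⁻¹.
  (c¹⁰d) · (c⁵) = c⁵d
  (c⁵d) · (c¹⁰d) = c⁹
  (c⁹) · (c⁹) = c⁴

Answer: c⁴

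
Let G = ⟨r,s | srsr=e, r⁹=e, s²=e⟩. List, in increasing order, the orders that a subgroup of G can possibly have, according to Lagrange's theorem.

|G| = 18 = 2 · 3². By Lagrange's theorem the order of any subgroup divides 18; the divisors of 18 are 1, 2, 3, 6, 9, 18.

Answer: 1, 2, 3, 6, 9, 18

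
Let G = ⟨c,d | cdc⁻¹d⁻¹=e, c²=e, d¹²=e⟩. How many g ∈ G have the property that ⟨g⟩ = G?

⟨g⟩ = G would require ord(g) = |G| = 24, but the maximum element order in G is 12 < 24. So G is not cyclic and no single element generates it: the count is 0.

Answer: 0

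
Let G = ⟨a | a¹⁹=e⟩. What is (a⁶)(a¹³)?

Compute (a⁶) · (a¹³) by multiplying left to right and reducing via the relations at each step:
  (a⁶) · a¹³ = e

Answer: e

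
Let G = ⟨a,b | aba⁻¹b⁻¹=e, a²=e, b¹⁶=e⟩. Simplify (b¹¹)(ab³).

Compute (b¹¹) · (ab³) by multiplying left to right and reducing via the relations at each step:
  (b¹¹) · a = ab¹¹
  (ab¹¹) · b³ = ab¹⁴

Answer: ab¹⁴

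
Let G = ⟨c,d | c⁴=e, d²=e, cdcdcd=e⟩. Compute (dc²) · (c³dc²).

Compute (dc²) · (c³dc²) by multiplying left to right and reducing via the relations at each step:
  (dc²) · c³ = dc
  (dc) · d = c³dc³
  (c³dc³) · c² = c³dc

Answer: c³dc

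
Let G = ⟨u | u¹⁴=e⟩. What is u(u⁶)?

Compute u · (u⁶) by multiplying left to right and reducing via the relations at each step:
  u · u⁶ = u⁷

Answer: u⁷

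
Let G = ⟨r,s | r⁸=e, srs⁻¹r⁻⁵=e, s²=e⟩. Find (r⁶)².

Compute successive powers of (r⁶), reducing at each step:
  (r⁶)²: (r⁶) · r⁶ = r⁴

Answer: r⁴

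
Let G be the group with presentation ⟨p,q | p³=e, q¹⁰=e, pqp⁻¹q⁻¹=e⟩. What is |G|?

Enumerate words in the generators, reducing via the relations: the distinct elements are
  {e, p, q, pq, p², q², q³, q⁴, q⁵, q⁶, q⁷, q⁸, q⁹, pq², pq³, pq⁴, pq⁵, pq⁶, pq⁷, pq⁸, pq⁹, p²q, p²q², p²q³, p²q⁴, p²q⁵, p²q⁶, p²q⁷, p²q⁸, p²q⁹}.
No further products give new elements, so |G| = 30.

Answer: 30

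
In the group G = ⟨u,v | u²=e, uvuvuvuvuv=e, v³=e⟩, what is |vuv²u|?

Compute successive powers until reaching e:
  (vuv²u)¹ = vuv²u, (vuv²u)² = vuv²uvuv²u, (vuv²u)³ = uvuv²uvuv², (vuv²u)⁴ = uvuv², (vuv²u)⁵ = e.
The smallest positive k with (vuv²u)ᵏ = e is 5.

Answer: 5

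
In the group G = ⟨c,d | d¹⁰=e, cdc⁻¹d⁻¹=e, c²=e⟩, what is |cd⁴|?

Compute successive powers until reaching e:
  (cd⁴)¹ = cd⁴, (cd⁴)² = d⁸, (cd⁴)³ = cd², (cd⁴)⁴ = d⁶, (cd⁴)⁵ = c, (cd⁴)⁶ = d⁴, (cd⁴)⁷ = cd⁸, (cd⁴)⁸ = d², (cd⁴)⁹ = cd⁶, (cd⁴)¹⁰ = e.
The smallest positive k with (cd⁴)ᵏ = e is 10.

Answer: 10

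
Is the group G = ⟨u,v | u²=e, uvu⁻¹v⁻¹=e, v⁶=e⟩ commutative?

Each pair of generators commutes: u·v = uv = v·u. Since the generators pairwise commute, every element of G commutes with every other, so G is abelian.

Answer: Yes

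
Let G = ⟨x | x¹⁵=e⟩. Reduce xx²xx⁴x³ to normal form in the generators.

Multiply left to right, reducing at each step:
  x · x² = x³
  (x³) · x = x⁴
  (x⁴) · x⁴ = x⁸
  (x⁸) · x³ = x¹¹

Answer: x¹¹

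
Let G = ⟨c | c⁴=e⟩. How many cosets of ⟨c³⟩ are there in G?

First find ord(c³) by computing successive powers:
  (c³)¹ = c³, (c³)² = c², (c³)³ = c, (c³)⁴ = e.
So |⟨c³⟩| = ord(c³) = 4. With |G| = 4, by Lagrange [G : ⟨c³⟩] = 4/4 = 1.

Answer: 1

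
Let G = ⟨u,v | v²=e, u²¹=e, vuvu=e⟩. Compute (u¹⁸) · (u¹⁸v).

Compute (u¹⁸) · (u¹⁸v) by multiplying left to right and reducing via the relations at each step:
  (u¹⁸) · u¹⁸ = u¹⁵
  (u¹⁵) · v = u¹⁵v

Answer: u¹⁵v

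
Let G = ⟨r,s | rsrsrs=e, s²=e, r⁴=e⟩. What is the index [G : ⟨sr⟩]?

First find ord(sr) by computing successive powers:
  (sr)¹ = sr, (sr)² = r³s, (sr)³ = e.
So |⟨sr⟩| = ord(sr) = 3. With |G| = 24, by Lagrange [G : ⟨sr⟩] = 24/3 = 8.

Answer: 8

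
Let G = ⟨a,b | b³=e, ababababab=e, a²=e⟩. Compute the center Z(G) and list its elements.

An element z ∈ Z(G) iff z commutes with every generator.
For example e is central: e·a = a = a·e; e·b = b = b·e.
Whereas a ∉ Z(G) since a·b = ab ≠ ba = b·a.
Checking each of the 60 elements this way gives Z(G) = {e}, of order 1.

Answer: {e}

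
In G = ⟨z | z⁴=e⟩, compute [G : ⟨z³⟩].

First find ord(z³) by computing successive powers:
  (z³)¹ = z³, (z³)² = z², (z³)³ = z, (z³)⁴ = e.
So |⟨z³⟩| = ord(z³) = 4. With |G| = 4, by Lagrange [G : ⟨z³⟩] = 4/4 = 1.

Answer: 1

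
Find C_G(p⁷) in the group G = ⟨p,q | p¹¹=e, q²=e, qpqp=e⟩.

⟨p⁷⟩ ⊆ C_G(p⁷) since powers of p⁷ commute with p⁷; so |C_G(p⁷)| ≥ |⟨p⁷⟩| = 11.
By orbit–stabilizer, |C_G(p⁷)| = |G| / |conj. class of p⁷| = 22 / 2 = 11.
The 11 elements commuting with p⁷ are {e, p, p², p³, p⁴, p⁵, p⁶, p⁷, p⁸, p⁹, p¹⁰}.

Answer: {e, p, p², p³, p⁴, p⁵, p⁶, p⁷, p⁸, p⁹, p¹⁰}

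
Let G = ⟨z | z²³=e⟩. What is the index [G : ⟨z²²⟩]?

First find ord(z²²) by computing successive powers:
  (z²²)¹ = z²², (z²²)² = z²¹, (z²²)³ = z²⁰, (z²²)⁴ = z¹⁹, (z²²)⁵ = z¹⁸, (z²²)⁶ = z¹⁷, (z²²)⁷ = z¹⁶, (z²²)⁸ = z¹⁵, (z²²)⁹ = z¹⁴, (z²²)¹⁰ = z¹³, (z²²)¹¹ = z¹², (z²²)¹² = z¹¹, (z²²)¹³ = z¹⁰, (z²²)¹⁴ = z⁹, (z²²)¹⁵ = z⁸, (z²²)¹⁶ = z⁷, (z²²)¹⁷ = z⁶, (z²²)¹⁸ = z⁵, (z²²)¹⁹ = z⁴, (z²²)²⁰ = z³, (z²²)²¹ = z², (z²²)²² = z, (z²²)²³ = e.
So |⟨z²²⟩| = ord(z²²) = 23. With |G| = 23, by Lagrange [G : ⟨z²²⟩] = 23/23 = 1.

Answer: 1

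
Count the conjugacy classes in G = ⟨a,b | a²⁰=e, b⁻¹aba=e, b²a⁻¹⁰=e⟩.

The conjugacy classes (representative and size) are:
  [e] (size 1), [a] (size 2), [a²] (size 2), [a³] (size 2), [a⁴] (size 2), [a⁵] (size 2), [a¹⁴] (size 2), [a⁷] (size 2), [a⁸] (size 2), [a¹¹] (size 2), [a¹⁰] (size 1), [a²b⁻¹] (size 10), [a⁹b] (size 10).
Class equation: 1 + 2 + 2 + 2 + 2 + 2 + 2 + 2 + 2 + 2 + 1 + 10 + 10 = 40 = |G|. So G has 13 conjugacy classes.

Answer: 13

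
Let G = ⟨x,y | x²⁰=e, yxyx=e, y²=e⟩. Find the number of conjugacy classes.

The conjugacy classes (representative and size) are:
  [e] (size 1), [x] (size 2), [x¹⁸] (size 2), [x³] (size 2), [x⁴] (size 2), [x¹⁵] (size 2), [x¹⁴] (size 2), [x⁷] (size 2), [x¹²] (size 2), [x¹¹] (size 2), [x¹⁰] (size 1), [x¹⁸y] (size 10), [x⁵y] (size 10).
Class equation: 1 + 2 + 2 + 2 + 2 + 2 + 2 + 2 + 2 + 2 + 1 + 10 + 10 = 40 = |G|. So G has 13 conjugacy classes.

Answer: 13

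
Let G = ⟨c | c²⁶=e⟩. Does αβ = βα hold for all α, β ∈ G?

G has a single generator, so G is cyclic and hence abelian.

Answer: Yes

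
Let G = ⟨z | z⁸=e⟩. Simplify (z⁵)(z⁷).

Compute (z⁵) · (z⁷) by multiplying left to right and reducing via the relations at each step:
  (z⁵) · z⁷ = z⁴

Answer: z⁴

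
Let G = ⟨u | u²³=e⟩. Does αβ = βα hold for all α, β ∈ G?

G has a single generator, so G is cyclic and hence abelian.

Answer: Yes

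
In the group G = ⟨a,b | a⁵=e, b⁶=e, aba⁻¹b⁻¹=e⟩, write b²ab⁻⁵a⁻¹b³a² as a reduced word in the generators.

Multiply left to right, reducing at each step:
  (b²) · a = ab²
  (ab²) · b⁻⁵ = ab³
  (ab³) · a⁻¹ = b³
  (b³) · b³ = e
  e · a² = a²

Answer: a²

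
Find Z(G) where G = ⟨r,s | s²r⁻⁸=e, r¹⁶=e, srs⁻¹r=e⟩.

An element z ∈ Z(G) iff z commutes with every generator.
For example r⁸ is central: (r⁸)·r = r⁹ = r·(r⁸); (r⁸)·s = s⁻¹ = s·(r⁸).
Whereas r ∉ Z(G) since r·s = rs ≠ r⁷s⁻¹ = s·r.
Checking each of the 32 elements this way gives Z(G) = {e, r⁸}, of order 2.

Answer: {e, r⁸}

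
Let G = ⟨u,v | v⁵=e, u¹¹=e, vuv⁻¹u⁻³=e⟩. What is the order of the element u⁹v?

Compute successive powers until reaching e:
  (u⁹v)¹ = u⁹v, (u⁹v)² = u³v², (u⁹v)³ = u⁷v³, (u⁹v)⁴ = u⁸v⁴, (u⁹v)⁵ = e.
The smallest positive k with (u⁹v)ᵏ = e is 5.

Answer: 5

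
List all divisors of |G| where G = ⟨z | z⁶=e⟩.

|G| = 6 = 2 · 3. By Lagrange's theorem the order of any subgroup divides 6; the divisors of 6 are 1, 2, 3, 6.

Answer: 1, 2, 3, 6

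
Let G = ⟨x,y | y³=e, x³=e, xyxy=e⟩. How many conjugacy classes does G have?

The conjugacy classes (representative and size) are:
  [e] (size 1), [yx²] (size 4), [y²x] (size 4), [x²y²] (size 3).
Class equation: 1 + 4 + 4 + 3 = 12 = |G|. So G has 4 conjugacy classes.

Answer: 4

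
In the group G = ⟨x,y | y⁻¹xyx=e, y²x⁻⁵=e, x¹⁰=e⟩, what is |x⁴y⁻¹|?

Compute successive powers until reaching e:
  (x⁴y⁻¹)¹ = x⁴y⁻¹, (x⁴y⁻¹)² = x⁵, (x⁴y⁻¹)³ = x⁴y, (x⁴y⁻¹)⁴ = e.
The smallest positive k with (x⁴y⁻¹)ᵏ = e is 4.

Answer: 4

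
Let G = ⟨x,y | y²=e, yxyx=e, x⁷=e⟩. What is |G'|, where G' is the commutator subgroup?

G' = [G, G] is generated by all commutators. The generator-pair commutators are: [x, y] = x².
The subgroup they normally generate is {e, x, x², x³, x⁴, x⁵, x⁶}, of order 7.
Check: |G/G'| = 14/7 = 2 is the order of the abelianisation.

Answer: 7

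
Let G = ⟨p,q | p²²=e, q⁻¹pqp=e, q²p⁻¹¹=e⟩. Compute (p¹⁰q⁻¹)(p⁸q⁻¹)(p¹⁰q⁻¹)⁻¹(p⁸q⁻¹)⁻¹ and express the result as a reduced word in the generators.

[(p¹⁰q⁻¹), (p⁸q⁻¹)] = (p¹⁰q⁻¹)·(p⁸q⁻¹)·(p¹⁰q⁻¹)⁻¹·(p⁸q⁻¹)⁻¹.
  (p¹⁰q⁻¹) · (p⁸q⁻¹) = p¹³
  (p¹³) · (p¹⁰q) = pq
  (pq) · (p⁸q) = p⁴

Answer: p⁴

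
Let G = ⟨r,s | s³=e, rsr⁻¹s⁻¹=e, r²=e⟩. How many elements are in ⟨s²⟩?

|⟨s²⟩| equals the order of s². Compute successive powers until reaching e:
  (s²)¹ = s², (s²)² = s, (s²)³ = e.
The smallest positive k with (s²)ᵏ = e is 3, so |⟨s²⟩| = 3.

Answer: 3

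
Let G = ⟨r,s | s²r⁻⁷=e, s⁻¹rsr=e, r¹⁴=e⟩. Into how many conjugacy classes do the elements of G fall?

The conjugacy classes (representative and size) are:
  [e] (size 1), [r¹³] (size 2), [r¹²] (size 2), [r¹¹] (size 2), [r⁴] (size 2), [r⁵] (size 2), [r⁸] (size 2), [r⁷] (size 1), [r⁵s⁻¹] (size 7), [r⁵s] (size 7).
Class equation: 1 + 2 + 2 + 2 + 2 + 2 + 2 + 1 + 7 + 7 = 28 = |G|. So G has 10 conjugacy classes.

Answer: 10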